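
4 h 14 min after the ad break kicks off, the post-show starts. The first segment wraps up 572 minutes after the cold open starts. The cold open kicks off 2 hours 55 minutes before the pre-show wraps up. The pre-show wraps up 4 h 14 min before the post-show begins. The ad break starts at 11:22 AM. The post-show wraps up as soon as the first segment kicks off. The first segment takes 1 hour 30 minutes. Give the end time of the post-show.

The post-show starts at 11:22 AM + 254 min = 3:36 PM.
The pre-show ends at 3:36 PM − 254 min = 11:22 AM.
The cold open starts at 11:22 AM − 175 min = 8:27 AM.
The first segment ends at 8:27 AM + 572 min = 5:59 PM.
The first segment starts at 5:59 PM − 90 min = 4:29 PM.
So the post-show ends at 4:29 PM.

4:29 PM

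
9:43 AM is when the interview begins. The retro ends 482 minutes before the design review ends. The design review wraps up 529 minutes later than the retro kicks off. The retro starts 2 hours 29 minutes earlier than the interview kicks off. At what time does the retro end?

The retro starts at 9:43 AM − 149 min = 7:14 AM.
The design review ends at 7:14 AM + 529 min = 4:03 PM.
The retro ends at 4:03 PM − 482 min = 8:01 AM.

8:01 AM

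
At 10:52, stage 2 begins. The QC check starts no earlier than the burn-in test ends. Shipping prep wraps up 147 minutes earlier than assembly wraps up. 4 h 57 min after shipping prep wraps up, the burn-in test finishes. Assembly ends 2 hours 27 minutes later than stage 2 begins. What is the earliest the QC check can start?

15:49

Assembly ends at 10:52 + 147 min = 13:19.
Shipping prep ends at 13:19 − 147 min = 10:52.
The burn-in test ends at 10:52 + 297 min = 15:49.
The QC check is bounded by the burn-in test, so the earliest it can start is 15:49.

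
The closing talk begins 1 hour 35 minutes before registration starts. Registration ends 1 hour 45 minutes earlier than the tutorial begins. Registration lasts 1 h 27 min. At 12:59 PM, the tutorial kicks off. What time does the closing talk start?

Registration ends at 12:59 PM − 105 min = 11:14 AM.
Registration starts at 11:14 AM − 87 min = 9:47 AM.
The closing talk starts at 9:47 AM − 95 min = 8:12 AM.

8:12 AM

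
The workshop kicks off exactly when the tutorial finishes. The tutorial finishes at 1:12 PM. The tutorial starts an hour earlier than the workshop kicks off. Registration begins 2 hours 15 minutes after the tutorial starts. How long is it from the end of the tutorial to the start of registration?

1 h 15 min

The workshop starts at 1:12 PM.
The tutorial starts at 1:12 PM − 60 min = 12:12 PM.
Registration starts at 12:12 PM + 135 min = 2:27 PM.
From 1:12 PM to 2:27 PM is 1 h 15 min.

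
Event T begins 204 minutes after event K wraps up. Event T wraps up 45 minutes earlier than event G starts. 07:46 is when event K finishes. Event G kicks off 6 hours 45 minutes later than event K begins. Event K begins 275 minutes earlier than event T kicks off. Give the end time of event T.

Event T starts at 07:46 + 204 min = 11:10.
Event K starts at 11:10 − 275 min = 06:35.
Event G starts at 06:35 + 405 min = 13:20.
Event T ends at 13:20 − 45 min = 12:35.

12:35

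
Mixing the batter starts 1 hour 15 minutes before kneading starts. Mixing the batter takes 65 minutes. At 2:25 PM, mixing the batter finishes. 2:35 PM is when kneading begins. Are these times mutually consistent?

Mixing the batter starts at 2:35 PM − 75 min = 1:20 PM.
Mixing the batter ends at 1:20 PM + 65 min = 2:25 PM.
That matches the stated 2:25 PM, so the schedule is consistent.

Yes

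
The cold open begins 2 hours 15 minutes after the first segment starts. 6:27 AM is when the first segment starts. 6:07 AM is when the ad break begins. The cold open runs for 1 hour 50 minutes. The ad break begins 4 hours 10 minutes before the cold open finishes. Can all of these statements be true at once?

No

The cold open starts at 6:27 AM + 135 min = 8:42 AM.
The cold open ends at 8:42 AM + 110 min = 10:32 AM.
The ad break starts at 10:32 AM − 250 min = 6:22 AM.
But the ad break is also said to start at 6:07 AM — a 15-minute conflict.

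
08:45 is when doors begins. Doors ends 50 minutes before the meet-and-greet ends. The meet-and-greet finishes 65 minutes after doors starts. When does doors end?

The meet-and-greet ends at 08:45 + 65 min = 09:50.
Doors ends at 09:50 − 50 min = 09:00.

09:00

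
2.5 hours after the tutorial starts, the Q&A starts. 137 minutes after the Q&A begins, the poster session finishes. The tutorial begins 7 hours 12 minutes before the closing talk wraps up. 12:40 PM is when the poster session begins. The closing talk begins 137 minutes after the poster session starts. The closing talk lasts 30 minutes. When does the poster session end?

The closing talk starts at 12:40 PM + 137 min = 2:57 PM.
The closing talk ends at 2:57 PM + 30 min = 3:27 PM.
The tutorial starts at 3:27 PM − 432 min = 8:15 AM.
The Q&A starts at 8:15 AM + 150 min = 10:45 AM.
The poster session ends at 10:45 AM + 137 min = 1:02 PM.

1:02 PM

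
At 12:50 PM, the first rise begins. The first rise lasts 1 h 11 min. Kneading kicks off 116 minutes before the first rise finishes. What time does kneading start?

12:05 PM

The first rise ends at 12:50 PM + 71 min = 2:01 PM.
Kneading starts at 2:01 PM − 116 min = 12:05 PM.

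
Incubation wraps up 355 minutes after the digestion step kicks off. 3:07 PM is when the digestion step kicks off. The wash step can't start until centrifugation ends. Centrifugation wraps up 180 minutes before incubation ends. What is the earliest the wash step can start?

Incubation ends at 3:07 PM + 355 min = 9:02 PM.
Centrifugation ends at 9:02 PM − 180 min = 6:02 PM.
The wash step is bounded by centrifugation, so the earliest it can start is 6:02 PM.

6:02 PM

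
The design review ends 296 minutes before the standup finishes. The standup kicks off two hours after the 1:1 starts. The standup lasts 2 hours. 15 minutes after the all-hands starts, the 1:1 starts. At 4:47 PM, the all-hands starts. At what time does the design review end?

The 1:1 starts at 4:47 PM + 15 min = 5:02 PM.
The standup starts at 5:02 PM + 120 min = 7:02 PM.
The standup ends at 7:02 PM + 120 min = 9:02 PM.
The design review ends at 9:02 PM − 296 min = 4:06 PM.

4:06 PM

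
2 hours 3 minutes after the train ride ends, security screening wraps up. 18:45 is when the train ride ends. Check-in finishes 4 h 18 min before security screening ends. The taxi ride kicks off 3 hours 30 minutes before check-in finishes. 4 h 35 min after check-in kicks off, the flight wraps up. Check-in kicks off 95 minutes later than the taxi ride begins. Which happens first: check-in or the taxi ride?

the taxi ride

Security screening ends at 18:45 + 123 min = 20:48.
Check-in ends at 20:48 − 258 min = 16:30.
The taxi ride starts at 16:30 − 210 min = 13:00.
Check-in starts at 13:00 + 95 min = 14:35.
Check-in starts at 14:35 and the taxi ride starts at 13:00, so the taxi ride is first.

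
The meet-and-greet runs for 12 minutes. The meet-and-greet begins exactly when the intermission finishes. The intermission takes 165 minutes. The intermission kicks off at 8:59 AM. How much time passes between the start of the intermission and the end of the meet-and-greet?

2 hours 57 minutes

The intermission ends at 8:59 AM + 165 min = 11:44 AM.
So the meet-and-greet starts at 11:44 AM.
The meet-and-greet ends at 11:44 AM + 12 min = 11:56 AM.
From 8:59 AM to 11:56 AM is 2 hours 57 minutes.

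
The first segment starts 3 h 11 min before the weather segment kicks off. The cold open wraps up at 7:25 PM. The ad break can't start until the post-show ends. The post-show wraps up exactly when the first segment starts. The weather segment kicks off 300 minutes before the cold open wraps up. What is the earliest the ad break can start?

11:14 AM

The weather segment starts at 7:25 PM − 300 min = 2:25 PM.
The first segment starts at 2:25 PM − 191 min = 11:14 AM.
So the post-show ends at 11:14 AM.
The ad break is bounded by the post-show, so the earliest it can start is 11:14 AM.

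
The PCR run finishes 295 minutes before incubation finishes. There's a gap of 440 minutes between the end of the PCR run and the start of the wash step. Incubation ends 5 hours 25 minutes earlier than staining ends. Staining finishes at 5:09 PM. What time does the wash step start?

2:09 PM

Incubation ends at 5:09 PM − 325 min = 11:44 AM.
The PCR run ends at 11:44 AM − 295 min = 6:49 AM.
The wash step starts at 6:49 AM + 440 min = 2:09 PM.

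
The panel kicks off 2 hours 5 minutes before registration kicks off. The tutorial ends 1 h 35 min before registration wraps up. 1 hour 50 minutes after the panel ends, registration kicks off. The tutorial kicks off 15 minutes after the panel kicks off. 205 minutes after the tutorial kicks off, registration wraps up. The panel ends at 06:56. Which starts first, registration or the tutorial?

the tutorial

Registration starts at 06:56 + 110 min = 08:46.
The panel starts at 08:46 − 125 min = 06:41.
The tutorial starts at 06:41 + 15 min = 06:56.
Registration starts at 08:46 and the tutorial starts at 06:56, so the tutorial is first.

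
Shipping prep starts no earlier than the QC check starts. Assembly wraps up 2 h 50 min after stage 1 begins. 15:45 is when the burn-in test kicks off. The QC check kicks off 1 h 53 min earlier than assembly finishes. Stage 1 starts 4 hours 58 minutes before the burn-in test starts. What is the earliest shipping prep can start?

Stage 1 starts at 15:45 − 298 min = 10:47.
Assembly ends at 10:47 + 170 min = 13:37.
The QC check starts at 13:37 − 113 min = 11:44.
Shipping prep is bounded by the QC check, so the earliest it can start is 11:44.

11:44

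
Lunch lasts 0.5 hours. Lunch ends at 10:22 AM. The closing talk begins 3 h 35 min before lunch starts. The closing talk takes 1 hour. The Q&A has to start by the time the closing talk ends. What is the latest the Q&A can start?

Lunch starts at 10:22 AM − 30 min = 9:52 AM.
The closing talk starts at 9:52 AM − 215 min = 6:17 AM.
The closing talk ends at 6:17 AM + 60 min = 7:17 AM.
The Q&A is bounded by the closing talk, so the latest it can start is 7:17 AM.

7:17 AM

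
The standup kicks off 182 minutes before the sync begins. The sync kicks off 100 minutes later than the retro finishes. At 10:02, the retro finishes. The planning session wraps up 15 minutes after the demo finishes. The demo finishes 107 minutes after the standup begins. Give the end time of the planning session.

The sync starts at 10:02 + 100 min = 11:42.
The standup starts at 11:42 − 182 min = 08:40.
The demo ends at 08:40 + 107 min = 10:27.
The planning session ends at 10:27 + 15 min = 10:42.

10:42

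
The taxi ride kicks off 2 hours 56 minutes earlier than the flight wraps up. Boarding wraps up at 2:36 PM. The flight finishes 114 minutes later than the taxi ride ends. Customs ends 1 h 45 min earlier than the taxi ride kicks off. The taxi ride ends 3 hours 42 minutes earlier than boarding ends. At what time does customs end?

8:07 AM

The taxi ride ends at 2:36 PM − 222 min = 10:54 AM.
The flight ends at 10:54 AM + 114 min = 12:48 PM.
The taxi ride starts at 12:48 PM − 176 min = 9:52 AM.
Customs ends at 9:52 AM − 105 min = 8:07 AM.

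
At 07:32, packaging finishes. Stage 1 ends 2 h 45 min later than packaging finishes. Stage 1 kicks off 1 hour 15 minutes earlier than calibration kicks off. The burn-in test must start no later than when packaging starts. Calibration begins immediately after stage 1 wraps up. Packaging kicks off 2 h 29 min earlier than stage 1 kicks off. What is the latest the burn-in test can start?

Stage 1 ends at 07:32 + 165 min = 10:17.
So calibration starts at 10:17.
Stage 1 starts at 10:17 − 75 min = 09:02.
Packaging starts at 09:02 − 149 min = 06:33.
The burn-in test is bounded by packaging, so the latest it can start is 06:33.

06:33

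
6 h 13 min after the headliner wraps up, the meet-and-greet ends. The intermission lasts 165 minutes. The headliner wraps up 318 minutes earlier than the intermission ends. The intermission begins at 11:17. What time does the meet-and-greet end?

14:57

The intermission ends at 11:17 + 165 min = 14:02.
The headliner ends at 14:02 − 318 min = 08:44.
The meet-and-greet ends at 08:44 + 373 min = 14:57.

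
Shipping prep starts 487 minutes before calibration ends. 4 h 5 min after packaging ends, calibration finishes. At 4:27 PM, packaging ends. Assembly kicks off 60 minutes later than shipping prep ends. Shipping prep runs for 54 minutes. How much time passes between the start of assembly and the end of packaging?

Calibration ends at 4:27 PM + 245 min = 8:32 PM.
Shipping prep starts at 8:32 PM − 487 min = 12:25 PM.
Shipping prep ends at 12:25 PM + 54 min = 1:19 PM.
Assembly starts at 1:19 PM + 60 min = 2:19 PM.
From 2:19 PM to 4:27 PM is 2 h 8 min.

2 h 8 min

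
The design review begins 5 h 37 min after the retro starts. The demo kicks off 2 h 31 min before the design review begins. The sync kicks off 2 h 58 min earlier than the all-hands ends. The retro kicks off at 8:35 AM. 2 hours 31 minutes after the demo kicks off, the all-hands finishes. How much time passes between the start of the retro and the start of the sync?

2 h 39 min

The design review starts at 8:35 AM + 337 min = 2:12 PM.
The demo starts at 2:12 PM − 151 min = 11:41 AM.
The all-hands ends at 11:41 AM + 151 min = 2:12 PM.
The sync starts at 2:12 PM − 178 min = 11:14 AM.
From 8:35 AM to 11:14 AM is 2 h 39 min.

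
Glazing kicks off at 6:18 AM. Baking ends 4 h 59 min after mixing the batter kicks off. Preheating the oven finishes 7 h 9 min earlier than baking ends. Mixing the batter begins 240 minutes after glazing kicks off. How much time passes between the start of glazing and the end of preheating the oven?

110 minutes

Mixing the batter starts at 6:18 AM + 240 min = 10:18 AM.
Baking ends at 10:18 AM + 299 min = 3:17 PM.
Preheating the oven ends at 3:17 PM − 429 min = 8:08 AM.
From 6:18 AM to 8:08 AM is 110 minutes.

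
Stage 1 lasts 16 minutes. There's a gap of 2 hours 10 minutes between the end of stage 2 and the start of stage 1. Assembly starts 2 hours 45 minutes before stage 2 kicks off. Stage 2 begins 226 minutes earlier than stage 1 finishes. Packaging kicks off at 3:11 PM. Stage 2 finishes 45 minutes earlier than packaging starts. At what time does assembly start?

10:21 AM

Stage 2 ends at 3:11 PM − 45 min = 2:26 PM.
Stage 1 starts at 2:26 PM + 130 min = 4:36 PM.
Stage 1 ends at 4:36 PM + 16 min = 4:52 PM.
Stage 2 starts at 4:52 PM − 226 min = 1:06 PM.
Assembly starts at 1:06 PM − 165 min = 10:21 AM.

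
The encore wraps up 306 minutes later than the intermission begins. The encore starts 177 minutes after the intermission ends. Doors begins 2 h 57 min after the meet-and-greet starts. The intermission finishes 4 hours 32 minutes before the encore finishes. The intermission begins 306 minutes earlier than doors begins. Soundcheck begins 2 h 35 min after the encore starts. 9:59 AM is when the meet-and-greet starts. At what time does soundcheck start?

1:56 PM

Doors starts at 9:59 AM + 177 min = 12:56 PM.
The intermission starts at 12:56 PM − 306 min = 7:50 AM.
The encore ends at 7:50 AM + 306 min = 12:56 PM.
The intermission ends at 12:56 PM − 272 min = 8:24 AM.
The encore starts at 8:24 AM + 177 min = 11:21 AM.
Soundcheck starts at 11:21 AM + 155 min = 1:56 PM.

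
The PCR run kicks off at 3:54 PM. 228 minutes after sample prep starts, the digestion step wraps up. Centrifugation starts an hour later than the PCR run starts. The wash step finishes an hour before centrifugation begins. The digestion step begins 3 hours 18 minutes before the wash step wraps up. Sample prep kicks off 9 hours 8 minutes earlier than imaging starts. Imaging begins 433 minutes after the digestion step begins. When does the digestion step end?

2:29 PM

Centrifugation starts at 3:54 PM + 60 min = 4:54 PM.
The wash step ends at 4:54 PM − 60 min = 3:54 PM.
The digestion step starts at 3:54 PM − 198 min = 12:36 PM.
Imaging starts at 12:36 PM + 433 min = 7:49 PM.
Sample prep starts at 7:49 PM − 548 min = 10:41 AM.
The digestion step ends at 10:41 AM + 228 min = 2:29 PM.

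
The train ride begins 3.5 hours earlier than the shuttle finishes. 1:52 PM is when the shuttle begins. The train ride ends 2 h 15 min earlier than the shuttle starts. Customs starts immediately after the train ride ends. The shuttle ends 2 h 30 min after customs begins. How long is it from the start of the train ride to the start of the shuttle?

The train ride ends at 1:52 PM − 135 min = 11:37 AM.
So customs starts at 11:37 AM.
The shuttle ends at 11:37 AM + 150 min = 2:07 PM.
The train ride starts at 2:07 PM − 210 min = 10:37 AM.
From 10:37 AM to 1:52 PM is 3 hours 15 minutes.

3 hours 15 minutes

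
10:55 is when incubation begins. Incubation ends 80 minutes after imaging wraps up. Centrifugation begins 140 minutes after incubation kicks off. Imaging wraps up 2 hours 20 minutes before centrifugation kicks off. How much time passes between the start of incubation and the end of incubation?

1 h 20 min

Centrifugation starts at 10:55 + 140 min = 13:15.
Imaging ends at 13:15 − 140 min = 10:55.
Incubation ends at 10:55 + 80 min = 12:15.
From 10:55 to 12:15 is 1 h 20 min.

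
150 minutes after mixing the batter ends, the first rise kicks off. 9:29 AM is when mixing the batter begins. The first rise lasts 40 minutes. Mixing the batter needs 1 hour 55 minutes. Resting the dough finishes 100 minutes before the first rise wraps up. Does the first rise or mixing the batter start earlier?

mixing the batter

Mixing the batter ends at 9:29 AM + 115 min = 11:24 AM.
The first rise starts at 11:24 AM + 150 min = 1:54 PM.
The first rise starts at 1:54 PM and mixing the batter starts at 9:29 AM, so mixing the batter is first.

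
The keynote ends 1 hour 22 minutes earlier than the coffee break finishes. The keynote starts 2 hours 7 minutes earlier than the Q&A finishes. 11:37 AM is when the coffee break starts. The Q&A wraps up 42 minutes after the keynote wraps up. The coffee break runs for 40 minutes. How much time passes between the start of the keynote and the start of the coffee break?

The coffee break ends at 11:37 AM + 40 min = 12:17 PM.
The keynote ends at 12:17 PM − 82 min = 10:55 AM.
The Q&A ends at 10:55 AM + 42 min = 11:37 AM.
The keynote starts at 11:37 AM − 127 min = 9:30 AM.
From 9:30 AM to 11:37 AM is 2 h 7 min.

2 h 7 min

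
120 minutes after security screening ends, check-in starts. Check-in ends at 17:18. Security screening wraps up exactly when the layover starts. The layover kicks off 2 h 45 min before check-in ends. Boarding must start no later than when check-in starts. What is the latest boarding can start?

16:33

The layover starts at 17:18 − 165 min = 14:33.
So security screening ends at 14:33.
Check-in starts at 14:33 + 120 min = 16:33.
Boarding is bounded by check-in, so the latest it can start is 16:33.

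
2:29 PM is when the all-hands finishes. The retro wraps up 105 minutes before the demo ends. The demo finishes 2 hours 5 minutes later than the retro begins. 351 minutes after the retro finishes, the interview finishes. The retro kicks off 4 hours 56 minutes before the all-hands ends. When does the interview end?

The retro starts at 2:29 PM − 296 min = 9:33 AM.
The demo ends at 9:33 AM + 125 min = 11:38 AM.
The retro ends at 11:38 AM − 105 min = 9:53 AM.
The interview ends at 9:53 AM + 351 min = 3:44 PM.

3:44 PM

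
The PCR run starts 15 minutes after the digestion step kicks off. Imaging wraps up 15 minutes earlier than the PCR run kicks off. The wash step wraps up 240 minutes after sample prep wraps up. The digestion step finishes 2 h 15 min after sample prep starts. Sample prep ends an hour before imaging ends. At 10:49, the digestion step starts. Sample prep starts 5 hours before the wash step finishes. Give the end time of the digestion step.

The PCR run starts at 10:49 + 15 min = 11:04.
Imaging ends at 11:04 − 15 min = 10:49.
Sample prep ends at 10:49 − 60 min = 09:49.
The wash step ends at 09:49 + 240 min = 13:49.
Sample prep starts at 13:49 − 300 min = 08:49.
The digestion step ends at 08:49 + 135 min = 11:04.

11:04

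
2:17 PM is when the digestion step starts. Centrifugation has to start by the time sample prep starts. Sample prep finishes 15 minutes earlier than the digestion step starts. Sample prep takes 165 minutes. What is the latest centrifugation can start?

Sample prep ends at 2:17 PM − 15 min = 2:02 PM.
Sample prep starts at 2:02 PM − 165 min = 11:17 AM.
Centrifugation is bounded by sample prep, so the latest it can start is 11:17 AM.

11:17 AM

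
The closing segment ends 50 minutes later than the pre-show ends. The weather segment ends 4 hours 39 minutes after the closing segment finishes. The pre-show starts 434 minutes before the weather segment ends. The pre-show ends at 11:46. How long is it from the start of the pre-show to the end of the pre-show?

The closing segment ends at 11:46 + 50 min = 12:36.
The weather segment ends at 12:36 + 279 min = 17:15.
The pre-show starts at 17:15 − 434 min = 10:01.
From 10:01 to 11:46 is 105 minutes.

105 minutes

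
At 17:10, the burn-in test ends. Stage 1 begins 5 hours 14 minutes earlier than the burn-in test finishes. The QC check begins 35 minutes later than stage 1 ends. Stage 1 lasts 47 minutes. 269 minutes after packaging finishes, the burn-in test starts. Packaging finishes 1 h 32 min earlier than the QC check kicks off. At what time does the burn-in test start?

Stage 1 starts at 17:10 − 314 min = 11:56.
Stage 1 ends at 11:56 + 47 min = 12:43.
The QC check starts at 12:43 + 35 min = 13:18.
Packaging ends at 13:18 − 92 min = 11:46.
The burn-in test starts at 11:46 + 269 min = 16:15.

16:15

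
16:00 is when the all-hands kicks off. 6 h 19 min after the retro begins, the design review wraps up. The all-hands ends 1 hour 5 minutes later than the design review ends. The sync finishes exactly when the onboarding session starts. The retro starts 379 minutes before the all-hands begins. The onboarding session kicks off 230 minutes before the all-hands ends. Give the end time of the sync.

13:15

The retro starts at 16:00 − 379 min = 09:41.
The design review ends at 09:41 + 379 min = 16:00.
The all-hands ends at 16:00 + 65 min = 17:05.
The onboarding session starts at 17:05 − 230 min = 13:15.
So the sync ends at 13:15.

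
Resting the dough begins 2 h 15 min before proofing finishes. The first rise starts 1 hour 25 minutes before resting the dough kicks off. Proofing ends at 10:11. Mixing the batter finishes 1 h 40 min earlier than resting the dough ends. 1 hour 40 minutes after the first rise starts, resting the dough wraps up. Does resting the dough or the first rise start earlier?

the first rise

Resting the dough starts at 10:11 − 135 min = 07:56.
The first rise starts at 07:56 − 85 min = 06:31.
Resting the dough starts at 07:56 and the first rise starts at 06:31, so the first rise is first.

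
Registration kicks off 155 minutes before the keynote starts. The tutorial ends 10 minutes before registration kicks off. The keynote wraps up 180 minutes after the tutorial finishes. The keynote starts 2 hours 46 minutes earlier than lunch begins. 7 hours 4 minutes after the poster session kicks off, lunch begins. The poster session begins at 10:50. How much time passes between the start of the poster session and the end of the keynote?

Lunch starts at 10:50 + 424 min = 17:54.
The keynote starts at 17:54 − 166 min = 15:08.
Registration starts at 15:08 − 155 min = 12:33.
The tutorial ends at 12:33 − 10 min = 12:23.
The keynote ends at 12:23 + 180 min = 15:23.
From 10:50 to 15:23 is 273 minutes.

273 minutes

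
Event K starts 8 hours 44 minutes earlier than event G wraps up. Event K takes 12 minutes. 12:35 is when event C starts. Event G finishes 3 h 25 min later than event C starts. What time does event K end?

Event G ends at 12:35 + 205 min = 16:00.
Event K starts at 16:00 − 524 min = 07:16.
Event K ends at 07:16 + 12 min = 07:28.

07:28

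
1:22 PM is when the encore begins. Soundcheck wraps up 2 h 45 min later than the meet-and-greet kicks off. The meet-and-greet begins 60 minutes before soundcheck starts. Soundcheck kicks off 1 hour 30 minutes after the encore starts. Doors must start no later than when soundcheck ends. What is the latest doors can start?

4:37 PM

Soundcheck starts at 1:22 PM + 90 min = 2:52 PM.
The meet-and-greet starts at 2:52 PM − 60 min = 1:52 PM.
Soundcheck ends at 1:52 PM + 165 min = 4:37 PM.
Doors is bounded by soundcheck, so the latest it can start is 4:37 PM.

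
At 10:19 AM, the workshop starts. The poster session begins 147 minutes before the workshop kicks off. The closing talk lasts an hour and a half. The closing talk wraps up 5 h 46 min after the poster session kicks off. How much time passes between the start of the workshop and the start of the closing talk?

The poster session starts at 10:19 AM − 147 min = 7:52 AM.
The closing talk ends at 7:52 AM + 346 min = 1:38 PM.
The closing talk starts at 1:38 PM − 90 min = 12:08 PM.
From 10:19 AM to 12:08 PM is 1 h 49 min.

1 h 49 min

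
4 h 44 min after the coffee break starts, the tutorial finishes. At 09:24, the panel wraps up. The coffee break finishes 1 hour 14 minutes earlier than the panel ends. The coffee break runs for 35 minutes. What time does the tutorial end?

The coffee break ends at 09:24 − 74 min = 08:10.
The coffee break starts at 08:10 − 35 min = 07:35.
The tutorial ends at 07:35 + 284 min = 12:19.

12:19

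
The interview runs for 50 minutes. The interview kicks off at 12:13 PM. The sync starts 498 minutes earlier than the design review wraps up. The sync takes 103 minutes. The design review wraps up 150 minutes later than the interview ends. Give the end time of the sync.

The interview ends at 12:13 PM + 50 min = 1:03 PM.
The design review ends at 1:03 PM + 150 min = 3:33 PM.
The sync starts at 3:33 PM − 498 min = 7:15 AM.
The sync ends at 7:15 AM + 103 min = 8:58 AM.

8:58 AM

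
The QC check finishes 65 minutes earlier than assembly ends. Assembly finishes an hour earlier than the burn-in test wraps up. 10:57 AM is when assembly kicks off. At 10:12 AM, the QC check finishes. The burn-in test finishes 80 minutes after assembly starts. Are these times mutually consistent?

The burn-in test ends at 10:57 AM + 80 min = 12:17 PM.
Assembly ends at 12:17 PM − 60 min = 11:17 AM.
The QC check ends at 11:17 AM − 65 min = 10:12 AM.
That matches the stated 10:12 AM, so the schedule is consistent.

Yes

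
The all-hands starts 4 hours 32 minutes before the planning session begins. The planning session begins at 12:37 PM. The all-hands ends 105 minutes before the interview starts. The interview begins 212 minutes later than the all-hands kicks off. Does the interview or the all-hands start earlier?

the all-hands

The all-hands starts at 12:37 PM − 272 min = 8:05 AM.
The interview starts at 8:05 AM + 212 min = 11:37 AM.
The interview starts at 11:37 AM and the all-hands starts at 8:05 AM, so the all-hands is first.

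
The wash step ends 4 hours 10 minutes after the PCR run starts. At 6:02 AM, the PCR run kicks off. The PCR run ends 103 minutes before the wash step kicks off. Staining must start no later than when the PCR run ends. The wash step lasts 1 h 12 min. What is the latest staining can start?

7:17 AM

The wash step ends at 6:02 AM + 250 min = 10:12 AM.
The wash step starts at 10:12 AM − 72 min = 9:00 AM.
The PCR run ends at 9:00 AM − 103 min = 7:17 AM.
Staining is bounded by the PCR run, so the latest it can start is 7:17 AM.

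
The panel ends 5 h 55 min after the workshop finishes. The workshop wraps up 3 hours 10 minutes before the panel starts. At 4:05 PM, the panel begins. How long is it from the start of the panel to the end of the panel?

2 h 45 min

The workshop ends at 4:05 PM − 190 min = 12:55 PM.
The panel ends at 12:55 PM + 355 min = 6:50 PM.
From 4:05 PM to 6:50 PM is 2 h 45 min.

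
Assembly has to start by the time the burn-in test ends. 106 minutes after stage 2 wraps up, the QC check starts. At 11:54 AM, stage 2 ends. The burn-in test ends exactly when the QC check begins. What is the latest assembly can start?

The QC check starts at 11:54 AM + 106 min = 1:40 PM.
So the burn-in test ends at 1:40 PM.
Assembly is bounded by the burn-in test, so the latest it can start is 1:40 PM.

1:40 PM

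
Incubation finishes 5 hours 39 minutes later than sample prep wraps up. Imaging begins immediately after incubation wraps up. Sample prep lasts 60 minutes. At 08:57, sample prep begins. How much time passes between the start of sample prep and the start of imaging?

6 h 39 min

Sample prep ends at 08:57 + 60 min = 09:57.
Incubation ends at 09:57 + 339 min = 15:36.
So imaging starts at 15:36.
From 08:57 to 15:36 is 6 h 39 min.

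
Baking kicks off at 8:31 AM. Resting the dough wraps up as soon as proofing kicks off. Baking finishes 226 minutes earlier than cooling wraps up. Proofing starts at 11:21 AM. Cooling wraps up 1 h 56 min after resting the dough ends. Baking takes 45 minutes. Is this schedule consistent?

Resting the dough ends at 11:21 AM.
Cooling ends at 11:21 AM + 116 min = 1:17 PM.
Baking ends at 1:17 PM − 226 min = 9:31 AM.
Baking starts at 9:31 AM − 45 min = 8:46 AM.
But baking is also said to start at 8:31 AM — a 15-minute conflict.

No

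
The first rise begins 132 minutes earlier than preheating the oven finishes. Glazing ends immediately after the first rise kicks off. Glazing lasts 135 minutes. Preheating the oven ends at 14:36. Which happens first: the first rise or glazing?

The first rise starts at 14:36 − 132 min = 12:24.
So glazing ends at 12:24.
Glazing starts at 12:24 − 135 min = 10:09.
The first rise starts at 12:24 and glazing starts at 10:09, so glazing is first.

glazing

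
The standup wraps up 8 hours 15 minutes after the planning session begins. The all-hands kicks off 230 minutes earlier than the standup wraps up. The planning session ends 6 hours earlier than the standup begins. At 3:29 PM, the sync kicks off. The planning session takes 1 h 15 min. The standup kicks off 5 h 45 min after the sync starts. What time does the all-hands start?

The standup starts at 3:29 PM + 345 min = 9:14 PM.
The planning session ends at 9:14 PM − 360 min = 3:14 PM.
The planning session starts at 3:14 PM − 75 min = 1:59 PM.
The standup ends at 1:59 PM + 495 min = 10:14 PM.
The all-hands starts at 10:14 PM − 230 min = 6:24 PM.

6:24 PM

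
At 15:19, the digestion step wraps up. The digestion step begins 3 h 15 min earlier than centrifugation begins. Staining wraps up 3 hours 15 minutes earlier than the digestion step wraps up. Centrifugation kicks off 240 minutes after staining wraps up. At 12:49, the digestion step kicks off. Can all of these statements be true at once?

Staining ends at 15:19 − 195 min = 12:04.
Centrifugation starts at 12:04 + 240 min = 16:04.
The digestion step starts at 16:04 − 195 min = 12:49.
That matches the stated 12:49, so the schedule is consistent.

Yes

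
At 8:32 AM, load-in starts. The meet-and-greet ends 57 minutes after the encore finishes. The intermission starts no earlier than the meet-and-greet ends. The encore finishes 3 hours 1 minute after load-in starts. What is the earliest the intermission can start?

The encore ends at 8:32 AM + 181 min = 11:33 AM.
The meet-and-greet ends at 11:33 AM + 57 min = 12:30 PM.
The intermission is bounded by the meet-and-greet, so the earliest it can start is 12:30 PM.

12:30 PM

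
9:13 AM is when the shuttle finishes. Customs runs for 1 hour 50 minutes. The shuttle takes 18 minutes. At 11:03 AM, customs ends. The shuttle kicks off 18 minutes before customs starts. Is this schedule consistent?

Customs starts at 11:03 AM − 110 min = 9:13 AM.
The shuttle starts at 9:13 AM − 18 min = 8:55 AM.
The shuttle ends at 8:55 AM + 18 min = 9:13 AM.
That matches the stated 9:13 AM, so the schedule is consistent.

Yes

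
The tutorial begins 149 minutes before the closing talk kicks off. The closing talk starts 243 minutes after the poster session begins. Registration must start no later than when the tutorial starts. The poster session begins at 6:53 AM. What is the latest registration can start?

The closing talk starts at 6:53 AM + 243 min = 10:56 AM.
The tutorial starts at 10:56 AM − 149 min = 8:27 AM.
Registration is bounded by the tutorial, so the latest it can start is 8:27 AM.

8:27 AM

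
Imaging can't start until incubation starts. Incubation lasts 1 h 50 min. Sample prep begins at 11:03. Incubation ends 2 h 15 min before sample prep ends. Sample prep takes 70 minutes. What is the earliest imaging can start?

08:08

Sample prep ends at 11:03 + 70 min = 12:13.
Incubation ends at 12:13 − 135 min = 09:58.
Incubation starts at 09:58 − 110 min = 08:08.
Imaging is bounded by incubation, so the earliest it can start is 08:08.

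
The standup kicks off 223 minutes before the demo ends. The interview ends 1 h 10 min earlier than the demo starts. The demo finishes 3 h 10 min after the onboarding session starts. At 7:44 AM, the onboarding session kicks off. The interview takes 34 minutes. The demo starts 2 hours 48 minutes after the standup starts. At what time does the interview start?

8:15 AM

The demo ends at 7:44 AM + 190 min = 10:54 AM.
The standup starts at 10:54 AM − 223 min = 7:11 AM.
The demo starts at 7:11 AM + 168 min = 9:59 AM.
The interview ends at 9:59 AM − 70 min = 8:49 AM.
The interview starts at 8:49 AM − 34 min = 8:15 AM.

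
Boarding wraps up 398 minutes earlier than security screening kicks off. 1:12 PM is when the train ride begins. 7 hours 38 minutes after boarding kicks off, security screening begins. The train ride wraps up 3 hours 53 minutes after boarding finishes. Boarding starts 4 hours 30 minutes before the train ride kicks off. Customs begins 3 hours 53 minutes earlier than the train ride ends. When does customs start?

9:42 AM

Boarding starts at 1:12 PM − 270 min = 8:42 AM.
Security screening starts at 8:42 AM + 458 min = 4:20 PM.
Boarding ends at 4:20 PM − 398 min = 9:42 AM.
The train ride ends at 9:42 AM + 233 min = 1:35 PM.
Customs starts at 1:35 PM − 233 min = 9:42 AM.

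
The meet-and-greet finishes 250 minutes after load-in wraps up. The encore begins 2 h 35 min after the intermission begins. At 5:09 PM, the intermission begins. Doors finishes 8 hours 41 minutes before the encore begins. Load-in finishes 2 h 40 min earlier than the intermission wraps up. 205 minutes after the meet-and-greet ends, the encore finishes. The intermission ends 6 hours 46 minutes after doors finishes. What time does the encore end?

The encore starts at 5:09 PM + 155 min = 7:44 PM.
Doors ends at 7:44 PM − 521 min = 11:03 AM.
The intermission ends at 11:03 AM + 406 min = 5:49 PM.
Load-in ends at 5:49 PM − 160 min = 3:09 PM.
The meet-and-greet ends at 3:09 PM + 250 min = 7:19 PM.
The encore ends at 7:19 PM + 205 min = 10:44 PM.

10:44 PM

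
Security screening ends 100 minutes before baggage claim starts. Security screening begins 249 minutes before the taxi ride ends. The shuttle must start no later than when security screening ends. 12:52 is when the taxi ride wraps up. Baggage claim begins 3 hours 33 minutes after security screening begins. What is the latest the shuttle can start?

Security screening starts at 12:52 − 249 min = 08:43.
Baggage claim starts at 08:43 + 213 min = 12:16.
Security screening ends at 12:16 − 100 min = 10:36.
The shuttle is bounded by security screening, so the latest it can start is 10:36.

10:36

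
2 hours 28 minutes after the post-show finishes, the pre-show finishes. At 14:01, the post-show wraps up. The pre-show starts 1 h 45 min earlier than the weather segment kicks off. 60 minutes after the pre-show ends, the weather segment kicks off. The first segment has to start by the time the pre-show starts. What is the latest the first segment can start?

15:44

The pre-show ends at 14:01 + 148 min = 16:29.
The weather segment starts at 16:29 + 60 min = 17:29.
The pre-show starts at 17:29 − 105 min = 15:44.
The first segment is bounded by the pre-show, so the latest it can start is 15:44.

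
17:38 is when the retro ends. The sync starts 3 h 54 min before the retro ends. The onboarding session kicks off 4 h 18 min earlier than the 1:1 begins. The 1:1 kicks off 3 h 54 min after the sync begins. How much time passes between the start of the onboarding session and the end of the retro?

258 minutes

The sync starts at 17:38 − 234 min = 13:44.
The 1:1 starts at 13:44 + 234 min = 17:38.
The onboarding session starts at 17:38 − 258 min = 13:20.
From 13:20 to 17:38 is 258 minutes.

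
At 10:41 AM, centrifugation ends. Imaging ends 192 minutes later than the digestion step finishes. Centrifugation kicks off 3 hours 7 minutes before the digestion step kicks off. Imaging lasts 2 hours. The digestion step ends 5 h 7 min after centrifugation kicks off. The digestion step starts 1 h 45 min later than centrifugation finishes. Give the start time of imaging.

The digestion step starts at 10:41 AM + 105 min = 12:26 PM.
Centrifugation starts at 12:26 PM − 187 min = 9:19 AM.
The digestion step ends at 9:19 AM + 307 min = 2:26 PM.
Imaging ends at 2:26 PM + 192 min = 5:38 PM.
Imaging starts at 5:38 PM − 120 min = 3:38 PM.

3:38 PM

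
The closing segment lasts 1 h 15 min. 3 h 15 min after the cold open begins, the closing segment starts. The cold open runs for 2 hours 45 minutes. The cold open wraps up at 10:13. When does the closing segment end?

11:58

The cold open starts at 10:13 − 165 min = 07:28.
The closing segment starts at 07:28 + 195 min = 10:43.
The closing segment ends at 10:43 + 75 min = 11:58.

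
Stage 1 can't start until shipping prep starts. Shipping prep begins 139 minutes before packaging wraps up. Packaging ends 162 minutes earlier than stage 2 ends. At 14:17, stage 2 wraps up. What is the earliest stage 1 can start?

09:16

Packaging ends at 14:17 − 162 min = 11:35.
Shipping prep starts at 11:35 − 139 min = 09:16.
Stage 1 is bounded by shipping prep, so the earliest it can start is 09:16.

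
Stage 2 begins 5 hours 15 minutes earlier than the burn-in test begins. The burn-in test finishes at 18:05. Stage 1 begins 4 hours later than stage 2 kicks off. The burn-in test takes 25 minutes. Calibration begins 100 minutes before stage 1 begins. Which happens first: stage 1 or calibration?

The burn-in test starts at 18:05 − 25 min = 17:40.
Stage 2 starts at 17:40 − 315 min = 12:25.
Stage 1 starts at 12:25 + 240 min = 16:25.
Calibration starts at 16:25 − 100 min = 14:45.
Stage 1 starts at 16:25 and calibration starts at 14:45, so calibration is first.

calibration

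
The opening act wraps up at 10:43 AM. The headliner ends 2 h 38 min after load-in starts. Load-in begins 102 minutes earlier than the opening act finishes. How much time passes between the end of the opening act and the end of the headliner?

56 minutes

Load-in starts at 10:43 AM − 102 min = 9:01 AM.
The headliner ends at 9:01 AM + 158 min = 11:39 AM.
From 10:43 AM to 11:39 AM is 56 minutes.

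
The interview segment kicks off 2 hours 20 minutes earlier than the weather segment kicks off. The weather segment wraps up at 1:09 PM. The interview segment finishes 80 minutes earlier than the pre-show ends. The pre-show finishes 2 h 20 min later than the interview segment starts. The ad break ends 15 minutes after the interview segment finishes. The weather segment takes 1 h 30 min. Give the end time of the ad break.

The weather segment starts at 1:09 PM − 90 min = 11:39 AM.
The interview segment starts at 11:39 AM − 140 min = 9:19 AM.
The pre-show ends at 9:19 AM + 140 min = 11:39 AM.
The interview segment ends at 11:39 AM − 80 min = 10:19 AM.
The ad break ends at 10:19 AM + 15 min = 10:34 AM.

10:34 AM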